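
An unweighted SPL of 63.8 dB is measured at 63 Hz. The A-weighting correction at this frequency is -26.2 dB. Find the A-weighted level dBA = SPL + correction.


A-weighting table: 63 Hz -> -26.2 dB correction
SPL_A = SPL + correction = 63.8 + (-26.2) = 37.6 dBA


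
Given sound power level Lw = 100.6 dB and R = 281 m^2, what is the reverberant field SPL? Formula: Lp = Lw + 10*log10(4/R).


4/R = 4/281 = 0.0142349
Lp = 100.6 + 10*log10(0.0142349) = 82.134 dB


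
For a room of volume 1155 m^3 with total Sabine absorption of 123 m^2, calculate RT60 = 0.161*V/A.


RT60 = 0.161 * 1155 / 123 = 1.5118 s


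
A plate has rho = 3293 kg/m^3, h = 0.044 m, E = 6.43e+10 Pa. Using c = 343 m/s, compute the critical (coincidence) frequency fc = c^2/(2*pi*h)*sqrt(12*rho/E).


12*rho/E = 12*3293/6.43e+10 = 6.14557e-07
sqrt(12*rho/E) = sqrt(6.14557e-07) = 0.000783937
c^2/(2*pi*h) = 343^2/(2*pi*0.044) = 425555
fc = 425555 * 0.000783937 = 333.61 Hz


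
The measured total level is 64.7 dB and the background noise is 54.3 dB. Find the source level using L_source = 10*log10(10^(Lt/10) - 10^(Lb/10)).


10^(64.7/10) = 2.95121e+06
10^(54.3/10) = 269153
Difference = 2.95121e+06 - 269153 = 2.68206e+06
L_source = 10*log10(2.68206e+06) = 64.285 dB


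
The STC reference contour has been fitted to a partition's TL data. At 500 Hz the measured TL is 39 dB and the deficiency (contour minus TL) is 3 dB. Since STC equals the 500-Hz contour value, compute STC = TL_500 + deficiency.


By ASTM E413, STC = value of the fitted reference contour at 500 Hz.
Contour value at 500 Hz = TL_500 + deficiency = 39 + 3 = 42
STC = 42


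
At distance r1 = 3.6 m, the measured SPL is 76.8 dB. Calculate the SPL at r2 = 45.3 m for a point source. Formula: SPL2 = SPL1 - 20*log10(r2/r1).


r2/r1 = 45.3/3.6 = 12.5833
Correction = 20*log10(12.5833) = 21.9959 dB
SPL2 = 76.8 - 21.9959 = 54.804 dB


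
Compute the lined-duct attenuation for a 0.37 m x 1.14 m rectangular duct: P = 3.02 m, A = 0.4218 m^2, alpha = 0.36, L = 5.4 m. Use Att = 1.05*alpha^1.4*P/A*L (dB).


alpha^1.4 = 0.36^1.4 = 0.239234
Attenuation rate = 1.05 * alpha^1.4 * P / A
= 1.05 * 0.239234 * 3.02 / 0.4218 = 1.79851 dB/m
Total Att = 1.79851 * 5.4 = 9.712 dB


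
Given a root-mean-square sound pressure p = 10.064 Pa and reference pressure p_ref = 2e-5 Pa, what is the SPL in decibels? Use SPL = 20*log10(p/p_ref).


p / p_ref = 10.064 / 2e-5 = 503200
SPL = 20 * log10(503200) = 114.03 dB


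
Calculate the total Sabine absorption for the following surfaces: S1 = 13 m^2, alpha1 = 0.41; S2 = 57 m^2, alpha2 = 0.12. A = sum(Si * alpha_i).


13 * 0.41 = 5.33
57 * 0.12 = 6.84
A_total = 5.33 + 6.84 = 12.17 m^2


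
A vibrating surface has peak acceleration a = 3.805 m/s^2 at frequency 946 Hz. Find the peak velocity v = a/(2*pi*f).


omega = 2*pi*f = 2*pi*946 = 5943.89 rad/s
v = a / omega = 3.805 / 5943.89 = 0.00064015 m/s


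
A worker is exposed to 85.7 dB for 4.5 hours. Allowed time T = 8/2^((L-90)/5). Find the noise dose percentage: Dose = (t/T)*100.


T_allowed = 8 / 2^((85.7 - 90)/5) = 14.5203 hr
Dose = 4.5 / 14.5203 * 100 = 30.991 %


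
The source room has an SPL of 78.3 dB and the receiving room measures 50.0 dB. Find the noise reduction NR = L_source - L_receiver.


NR = L_source - L_receiver (difference between source and receiving room levels)
NR = 78.3 - 50.0 = 28.3 dB


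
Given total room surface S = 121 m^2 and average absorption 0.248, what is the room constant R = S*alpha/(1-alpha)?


R = 121 * 0.248 / (1 - 0.248) = 39.904 m^2


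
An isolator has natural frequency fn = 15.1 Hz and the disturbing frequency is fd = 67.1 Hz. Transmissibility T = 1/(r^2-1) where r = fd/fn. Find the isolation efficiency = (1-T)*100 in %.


r = 67.1 / 15.1 = 4.44371
r^2 - 1 = 4.44371^2 - 1 = 18.7466
T = 1/18.7466 = 0.053343
Efficiency = (1 - 0.053343)*100 = 94.666 %


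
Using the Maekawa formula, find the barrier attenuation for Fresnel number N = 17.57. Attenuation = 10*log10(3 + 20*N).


3 + 20*N = 3 + 20*17.57 = 354.4
Att = 10*log10(354.4) = 25.495 dB


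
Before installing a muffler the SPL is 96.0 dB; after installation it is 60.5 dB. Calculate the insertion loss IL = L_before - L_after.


Insertion loss = SPL without muffler - SPL with muffler
IL = 96.0 - 60.5 = 35.5 dB


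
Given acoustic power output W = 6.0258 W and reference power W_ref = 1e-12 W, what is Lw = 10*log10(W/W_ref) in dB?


W / W_ref = 6.0258 / 1e-12 = 6.0258e+12
Lw = 10 * log10(6.0258e+12) = 127.8 dB


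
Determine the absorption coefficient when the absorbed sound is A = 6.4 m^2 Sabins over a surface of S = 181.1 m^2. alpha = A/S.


Absorption coefficient = absorbed power / incident power
alpha = A / S = 6.4 / 181.1 = 0.03534


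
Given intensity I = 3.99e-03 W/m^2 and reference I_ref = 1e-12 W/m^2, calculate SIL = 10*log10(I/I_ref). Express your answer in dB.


I / I_ref = 3.99e-03 / 1e-12 = 3.99e+09
SIL = 10 * log10(3.99e+09) = 96.01 dB


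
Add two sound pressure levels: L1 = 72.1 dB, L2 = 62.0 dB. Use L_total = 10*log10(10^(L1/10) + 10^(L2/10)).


10^(72.1/10) = 1.62181e+07
10^(62.0/10) = 1.58489e+06
Sum = 1.62181e+07 + 1.58489e+06 = 1.7803e+07
L_total = 10*log10(1.7803e+07) = 72.505 dB


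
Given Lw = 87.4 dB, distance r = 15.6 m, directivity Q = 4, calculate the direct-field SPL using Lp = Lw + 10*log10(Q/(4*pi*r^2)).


4*pi*r^2 = 4*pi*15.6^2 = 3058.15 m^2
Q / (4*pi*r^2) = 4 / 3058.15 = 0.00130798
Lp = 87.4 + 10*log10(0.00130798) = 58.566 dB


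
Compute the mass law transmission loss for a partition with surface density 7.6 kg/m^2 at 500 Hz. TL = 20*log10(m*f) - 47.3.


m * f = 7.6 * 500 = 3800
20*log10(3800) = 71.5957 dB
TL = 71.5957 - 47.3 = 24.296 dB


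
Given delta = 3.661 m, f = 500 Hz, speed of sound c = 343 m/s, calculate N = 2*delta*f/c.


N = 2*delta*f/c = 2*delta/lambda, where lambda = c/f
lambda = 343 / 500 = 0.686 m
N = 2 * 3.661 / 0.686 = 10.673


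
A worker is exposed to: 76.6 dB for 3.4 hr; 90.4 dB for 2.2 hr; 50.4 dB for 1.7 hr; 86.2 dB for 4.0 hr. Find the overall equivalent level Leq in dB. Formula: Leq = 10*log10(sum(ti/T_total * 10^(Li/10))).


T_total = 3.4 + 2.2 + 1.7 + 4.0 = 11.3 hr
(3.4/11.3) * 10^(76.6/10) = 1.37531e+07
(2.2/11.3) * 10^(90.4/10) = 2.13474e+08
(1.7/11.3) * 10^(50.4/10) = 16495.7
(4.0/11.3) * 10^(86.2/10) = 1.47564e+08
Sum = 1.37531e+07 + 2.13474e+08 + 16495.7 + 1.47564e+08 = 3.74808e+08
Leq = 10*log10(3.74808e+08) = 85.738 dB


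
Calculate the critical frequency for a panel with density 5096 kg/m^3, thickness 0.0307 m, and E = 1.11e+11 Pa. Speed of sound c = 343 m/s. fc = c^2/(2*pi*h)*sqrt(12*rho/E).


12*rho/E = 12*5096/1.11e+11 = 5.50919e-07
sqrt(12*rho/E) = sqrt(5.50919e-07) = 0.000742239
c^2/(2*pi*h) = 343^2/(2*pi*0.0307) = 609916
fc = 609916 * 0.000742239 = 452.7 Hz


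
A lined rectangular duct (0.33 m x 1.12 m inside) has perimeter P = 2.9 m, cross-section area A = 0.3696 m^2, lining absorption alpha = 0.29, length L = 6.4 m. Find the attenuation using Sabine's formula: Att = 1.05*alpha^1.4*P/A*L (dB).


alpha^1.4 = 0.29^1.4 = 0.176749
Attenuation rate = 1.05 * alpha^1.4 * P / A
= 1.05 * 0.176749 * 2.9 / 0.3696 = 1.45617 dB/m
Total Att = 1.45617 * 6.4 = 9.3195 dB


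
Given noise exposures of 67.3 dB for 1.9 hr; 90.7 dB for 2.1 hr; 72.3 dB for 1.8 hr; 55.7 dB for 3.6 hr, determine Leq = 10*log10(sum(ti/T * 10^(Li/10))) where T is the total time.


T_total = 1.9 + 2.1 + 1.8 + 3.6 = 9.4 hr
(1.9/9.4) * 10^(67.3/10) = 1.08549e+06
(2.1/9.4) * 10^(90.7/10) = 2.62477e+08
(1.8/9.4) * 10^(72.3/10) = 3.25196e+06
(3.6/9.4) * 10^(55.7/10) = 142290
Sum = 1.08549e+06 + 2.62477e+08 + 3.25196e+06 + 142290 = 2.66957e+08
Leq = 10*log10(2.66957e+08) = 84.264 dB


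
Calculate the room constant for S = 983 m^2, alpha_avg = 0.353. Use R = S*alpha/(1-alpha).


R = 983 * 0.353 / (1 - 0.353) = 536.32 m^2


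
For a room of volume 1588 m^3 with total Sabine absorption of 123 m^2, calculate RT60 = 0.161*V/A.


RT60 = 0.161 * 1588 / 123 = 2.0786 s


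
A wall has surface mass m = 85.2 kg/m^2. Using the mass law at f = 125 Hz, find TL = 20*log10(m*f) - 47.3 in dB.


m * f = 85.2 * 125 = 10650
20*log10(10650) = 80.547 dB
TL = 80.547 - 47.3 = 33.247 dB


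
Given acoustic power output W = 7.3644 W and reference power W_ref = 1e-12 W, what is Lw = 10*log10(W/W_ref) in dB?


W / W_ref = 7.3644 / 1e-12 = 7.3644e+12
Lw = 10 * log10(7.3644e+12) = 128.67 dB


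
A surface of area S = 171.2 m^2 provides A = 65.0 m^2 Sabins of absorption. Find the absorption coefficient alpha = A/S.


Absorption coefficient = absorbed power / incident power
alpha = A / S = 65.0 / 171.2 = 0.37967


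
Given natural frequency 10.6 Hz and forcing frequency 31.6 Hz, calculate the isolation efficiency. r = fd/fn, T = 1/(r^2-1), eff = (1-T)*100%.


r = 31.6 / 10.6 = 2.98113
r^2 - 1 = 2.98113^2 - 1 = 7.88714
T = 1/7.88714 = 0.126789
Efficiency = (1 - 0.126789)*100 = 87.321 %


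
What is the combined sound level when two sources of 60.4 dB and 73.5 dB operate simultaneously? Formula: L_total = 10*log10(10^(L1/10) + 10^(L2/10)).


10^(60.4/10) = 1.09648e+06
10^(73.5/10) = 2.23872e+07
Sum = 1.09648e+06 + 2.23872e+07 = 2.34837e+07
L_total = 10*log10(2.34837e+07) = 73.708 dB


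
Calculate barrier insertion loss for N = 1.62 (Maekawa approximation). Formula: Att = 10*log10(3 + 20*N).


3 + 20*N = 3 + 20*1.62 = 35.4
Att = 10*log10(35.4) = 15.49 dB


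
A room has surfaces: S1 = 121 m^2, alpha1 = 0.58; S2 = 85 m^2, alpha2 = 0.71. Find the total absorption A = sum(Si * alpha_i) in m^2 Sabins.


121 * 0.58 = 70.18
85 * 0.71 = 60.35
A_total = 70.18 + 60.35 = 130.53 m^2


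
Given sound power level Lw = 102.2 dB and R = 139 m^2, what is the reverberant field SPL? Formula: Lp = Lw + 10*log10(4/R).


4/R = 4/139 = 0.028777
Lp = 102.2 + 10*log10(0.028777) = 86.79 dB


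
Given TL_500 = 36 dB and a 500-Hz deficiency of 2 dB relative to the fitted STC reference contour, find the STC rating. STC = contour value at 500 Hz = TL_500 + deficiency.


By ASTM E413, STC = value of the fitted reference contour at 500 Hz.
Contour value at 500 Hz = TL_500 + deficiency = 36 + 2 = 38
STC = 38


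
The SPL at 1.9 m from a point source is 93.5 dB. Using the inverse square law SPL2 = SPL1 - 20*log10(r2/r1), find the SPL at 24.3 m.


r2/r1 = 24.3/1.9 = 12.7895
Correction = 20*log10(12.7895) = 22.1371 dB
SPL2 = 93.5 - 22.1371 = 71.363 dB


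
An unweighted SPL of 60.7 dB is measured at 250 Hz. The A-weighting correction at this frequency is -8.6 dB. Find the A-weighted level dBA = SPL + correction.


A-weighting table: 250 Hz -> -8.6 dB correction
SPL_A = SPL + correction = 60.7 + (-8.6) = 52.1 dBA


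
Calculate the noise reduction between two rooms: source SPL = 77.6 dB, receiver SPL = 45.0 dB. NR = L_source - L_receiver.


NR = L_source - L_receiver (difference between source and receiving room levels)
NR = 77.6 - 45.0 = 32.6 dB


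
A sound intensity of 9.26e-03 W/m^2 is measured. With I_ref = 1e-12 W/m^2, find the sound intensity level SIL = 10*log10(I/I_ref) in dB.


I / I_ref = 9.26e-03 / 1e-12 = 9.26e+09
SIL = 10 * log10(9.26e+09) = 99.666 dB


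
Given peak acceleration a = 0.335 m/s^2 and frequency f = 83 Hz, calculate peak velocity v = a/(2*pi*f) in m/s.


omega = 2*pi*f = 2*pi*83 = 521.504 rad/s
v = a / omega = 0.335 / 521.504 = 0.00064237 m/s


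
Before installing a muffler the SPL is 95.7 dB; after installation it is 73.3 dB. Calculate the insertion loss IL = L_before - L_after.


Insertion loss = SPL without muffler - SPL with muffler
IL = 95.7 - 73.3 = 22.4 dB


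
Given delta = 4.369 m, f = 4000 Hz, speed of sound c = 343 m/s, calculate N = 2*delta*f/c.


N = 2*delta*f/c = 2*delta/lambda, where lambda = c/f
lambda = 343 / 4000 = 0.08575 m
N = 2 * 4.369 / 0.08575 = 101.9


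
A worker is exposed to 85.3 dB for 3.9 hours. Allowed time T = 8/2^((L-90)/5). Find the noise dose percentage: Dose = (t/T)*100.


T_allowed = 8 / 2^((85.3 - 90)/5) = 15.3482 hr
Dose = 3.9 / 15.3482 * 100 = 25.41 %


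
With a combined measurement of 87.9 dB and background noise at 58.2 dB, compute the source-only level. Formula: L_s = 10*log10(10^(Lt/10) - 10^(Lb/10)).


10^(87.9/10) = 6.16595e+08
10^(58.2/10) = 660693
Difference = 6.16595e+08 - 660693 = 6.15934e+08
L_source = 10*log10(6.15934e+08) = 87.895 dB


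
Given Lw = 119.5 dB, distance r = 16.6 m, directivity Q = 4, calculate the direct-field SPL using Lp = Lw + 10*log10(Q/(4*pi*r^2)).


4*pi*r^2 = 4*pi*16.6^2 = 3462.79 m^2
Q / (4*pi*r^2) = 4 / 3462.79 = 0.00115514
Lp = 119.5 + 10*log10(0.00115514) = 90.126 dB


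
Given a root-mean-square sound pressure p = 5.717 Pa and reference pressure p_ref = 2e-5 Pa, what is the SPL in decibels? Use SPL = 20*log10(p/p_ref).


p / p_ref = 5.717 / 2e-5 = 285850
SPL = 20 * log10(285850) = 109.12 dB


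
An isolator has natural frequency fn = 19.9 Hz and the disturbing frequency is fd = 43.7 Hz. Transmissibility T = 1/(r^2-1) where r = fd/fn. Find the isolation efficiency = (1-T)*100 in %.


r = 43.7 / 19.9 = 2.19598
r^2 - 1 = 2.19598^2 - 1 = 3.82233
T = 1/3.82233 = 0.261621
Efficiency = (1 - 0.261621)*100 = 73.838 %


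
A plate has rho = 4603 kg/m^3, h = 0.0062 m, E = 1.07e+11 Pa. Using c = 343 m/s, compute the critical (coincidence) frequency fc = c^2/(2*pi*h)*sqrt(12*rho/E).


12*rho/E = 12*4603/1.07e+11 = 5.16224e-07
sqrt(12*rho/E) = sqrt(5.16224e-07) = 0.000718487
c^2/(2*pi*h) = 343^2/(2*pi*0.0062) = 3.02007e+06
fc = 3.02007e+06 * 0.000718487 = 2169.9 Hz


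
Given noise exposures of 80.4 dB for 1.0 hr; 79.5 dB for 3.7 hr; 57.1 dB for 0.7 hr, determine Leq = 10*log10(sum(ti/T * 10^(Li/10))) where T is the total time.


T_total = 1.0 + 3.7 + 0.7 = 5.4 hr
(1.0/5.4) * 10^(80.4/10) = 2.03052e+07
(3.7/5.4) * 10^(79.5/10) = 6.10672e+07
(0.7/5.4) * 10^(57.1/10) = 66482
Sum = 2.03052e+07 + 6.10672e+07 + 66482 = 8.14389e+07
Leq = 10*log10(8.14389e+07) = 79.108 dB


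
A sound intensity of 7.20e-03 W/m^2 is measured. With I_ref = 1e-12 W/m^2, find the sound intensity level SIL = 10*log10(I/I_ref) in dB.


I / I_ref = 7.20e-03 / 1e-12 = 7.2e+09
SIL = 10 * log10(7.2e+09) = 98.573 dB


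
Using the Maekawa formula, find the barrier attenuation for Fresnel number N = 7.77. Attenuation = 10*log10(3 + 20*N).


3 + 20*N = 3 + 20*7.77 = 158.4
Att = 10*log10(158.4) = 21.998 dB


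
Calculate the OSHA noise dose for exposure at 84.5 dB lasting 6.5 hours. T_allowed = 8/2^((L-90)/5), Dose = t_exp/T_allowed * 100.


T_allowed = 8 / 2^((84.5 - 90)/5) = 17.1484 hr
Dose = 6.5 / 17.1484 * 100 = 37.904 %


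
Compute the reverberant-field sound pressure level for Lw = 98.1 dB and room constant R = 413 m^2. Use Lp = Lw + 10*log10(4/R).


4/R = 4/413 = 0.00968523
Lp = 98.1 + 10*log10(0.00968523) = 77.961 dB


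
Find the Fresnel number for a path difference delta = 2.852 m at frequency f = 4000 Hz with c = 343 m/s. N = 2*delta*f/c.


N = 2*delta*f/c = 2*delta/lambda, where lambda = c/f
lambda = 343 / 4000 = 0.08575 m
N = 2 * 2.852 / 0.08575 = 66.519


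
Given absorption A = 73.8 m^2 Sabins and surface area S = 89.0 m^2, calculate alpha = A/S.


Absorption coefficient = absorbed power / incident power
alpha = A / S = 73.8 / 89.0 = 0.82921


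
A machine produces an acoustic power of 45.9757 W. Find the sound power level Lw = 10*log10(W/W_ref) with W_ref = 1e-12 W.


W / W_ref = 45.9757 / 1e-12 = 4.59757e+13
Lw = 10 * log10(4.59757e+13) = 136.63 dB


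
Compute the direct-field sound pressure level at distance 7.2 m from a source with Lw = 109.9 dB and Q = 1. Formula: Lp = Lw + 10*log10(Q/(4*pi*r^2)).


4*pi*r^2 = 4*pi*7.2^2 = 651.441 m^2
Q / (4*pi*r^2) = 1 / 651.441 = 0.00153506
Lp = 109.9 + 10*log10(0.00153506) = 81.761 dB


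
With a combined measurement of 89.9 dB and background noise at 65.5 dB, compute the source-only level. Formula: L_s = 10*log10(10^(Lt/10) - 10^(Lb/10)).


10^(89.9/10) = 9.77237e+08
10^(65.5/10) = 3.54813e+06
Difference = 9.77237e+08 - 3.54813e+06 = 9.73689e+08
L_source = 10*log10(9.73689e+08) = 89.884 dB


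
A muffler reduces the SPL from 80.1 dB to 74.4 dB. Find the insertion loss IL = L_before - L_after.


Insertion loss = SPL without muffler - SPL with muffler
IL = 80.1 - 74.4 = 5.7 dB


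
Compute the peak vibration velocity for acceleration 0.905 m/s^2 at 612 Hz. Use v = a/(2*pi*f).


omega = 2*pi*f = 2*pi*612 = 3845.31 rad/s
v = a / omega = 0.905 / 3845.31 = 0.00023535 m/s


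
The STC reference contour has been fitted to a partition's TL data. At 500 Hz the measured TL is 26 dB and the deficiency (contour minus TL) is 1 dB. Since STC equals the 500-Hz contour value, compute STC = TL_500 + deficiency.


By ASTM E413, STC = value of the fitted reference contour at 500 Hz.
Contour value at 500 Hz = TL_500 + deficiency = 26 + 1 = 27
STC = 27


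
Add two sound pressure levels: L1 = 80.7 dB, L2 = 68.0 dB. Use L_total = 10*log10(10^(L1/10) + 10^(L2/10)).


10^(80.7/10) = 1.1749e+08
10^(68.0/10) = 6.30957e+06
Sum = 1.1749e+08 + 6.30957e+06 = 1.238e+08
L_total = 10*log10(1.238e+08) = 80.927 dB


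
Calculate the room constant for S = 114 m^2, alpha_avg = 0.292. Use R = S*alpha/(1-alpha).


R = 114 * 0.292 / (1 - 0.292) = 47.017 m^2


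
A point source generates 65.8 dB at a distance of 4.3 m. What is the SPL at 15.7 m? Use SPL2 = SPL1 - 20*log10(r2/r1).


r2/r1 = 15.7/4.3 = 3.65116
Correction = 20*log10(3.65116) = 11.2486 dB
SPL2 = 65.8 - 11.2486 = 54.551 dB


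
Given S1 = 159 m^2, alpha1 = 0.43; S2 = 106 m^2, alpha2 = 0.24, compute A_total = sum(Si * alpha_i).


159 * 0.43 = 68.37
106 * 0.24 = 25.44
A_total = 68.37 + 25.44 = 93.81 m^2


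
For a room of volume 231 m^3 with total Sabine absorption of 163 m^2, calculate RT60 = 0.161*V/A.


RT60 = 0.161 * 231 / 163 = 0.22817 s


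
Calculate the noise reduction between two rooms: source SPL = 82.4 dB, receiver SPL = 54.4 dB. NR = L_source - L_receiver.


NR = L_source - L_receiver (difference between source and receiving room levels)
NR = 82.4 - 54.4 = 28 dB


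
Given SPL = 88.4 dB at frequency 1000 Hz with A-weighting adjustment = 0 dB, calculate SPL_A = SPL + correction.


A-weighting table: 1000 Hz -> 0 dB correction
SPL_A = SPL + correction = 88.4 + (0) = 88.4 dBA


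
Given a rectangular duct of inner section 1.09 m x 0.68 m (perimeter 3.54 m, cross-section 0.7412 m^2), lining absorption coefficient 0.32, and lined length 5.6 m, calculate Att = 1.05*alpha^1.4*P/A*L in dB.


alpha^1.4 = 0.32^1.4 = 0.202866
Attenuation rate = 1.05 * alpha^1.4 * P / A
= 1.05 * 0.202866 * 3.54 / 0.7412 = 1.01734 dB/m
Total Att = 1.01734 * 5.6 = 5.6971 dB


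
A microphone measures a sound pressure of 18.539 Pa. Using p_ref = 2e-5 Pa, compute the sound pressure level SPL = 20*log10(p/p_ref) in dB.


p / p_ref = 18.539 / 2e-5 = 926950
SPL = 20 * log10(926950) = 119.34 dB


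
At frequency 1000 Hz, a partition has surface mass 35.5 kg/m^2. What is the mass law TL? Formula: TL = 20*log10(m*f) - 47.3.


m * f = 35.5 * 1000 = 35500
20*log10(35500) = 91.0046 dB
TL = 91.0046 - 47.3 = 43.705 dB


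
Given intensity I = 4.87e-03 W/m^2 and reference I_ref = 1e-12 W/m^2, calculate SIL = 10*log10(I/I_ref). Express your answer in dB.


I / I_ref = 4.87e-03 / 1e-12 = 4.87e+09
SIL = 10 * log10(4.87e+09) = 96.875 dB


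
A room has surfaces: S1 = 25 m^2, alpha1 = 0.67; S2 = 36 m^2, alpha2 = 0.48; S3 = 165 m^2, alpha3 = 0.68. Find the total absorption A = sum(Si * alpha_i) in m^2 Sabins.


25 * 0.67 = 16.75
36 * 0.48 = 17.28
165 * 0.68 = 112.2
A_total = 16.75 + 17.28 + 112.2 = 146.23 m^2


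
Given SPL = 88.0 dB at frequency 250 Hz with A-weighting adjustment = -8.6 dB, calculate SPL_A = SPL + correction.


A-weighting table: 250 Hz -> -8.6 dB correction
SPL_A = SPL + correction = 88.0 + (-8.6) = 79.4 dBA


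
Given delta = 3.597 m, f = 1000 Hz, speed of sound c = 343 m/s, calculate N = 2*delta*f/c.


N = 2*delta*f/c = 2*delta/lambda, where lambda = c/f
lambda = 343 / 1000 = 0.343 m
N = 2 * 3.597 / 0.343 = 20.974


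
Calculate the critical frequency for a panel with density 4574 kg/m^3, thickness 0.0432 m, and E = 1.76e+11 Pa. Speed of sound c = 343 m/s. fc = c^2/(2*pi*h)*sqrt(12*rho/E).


12*rho/E = 12*4574/1.76e+11 = 3.11864e-07
sqrt(12*rho/E) = sqrt(3.11864e-07) = 0.000558448
c^2/(2*pi*h) = 343^2/(2*pi*0.0432) = 433436
fc = 433436 * 0.000558448 = 242.05 Hz


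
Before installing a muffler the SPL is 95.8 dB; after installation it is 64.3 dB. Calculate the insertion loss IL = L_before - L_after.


Insertion loss = SPL without muffler - SPL with muffler
IL = 95.8 - 64.3 = 31.5 dB


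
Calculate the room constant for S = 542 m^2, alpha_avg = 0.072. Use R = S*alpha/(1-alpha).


R = 542 * 0.072 / (1 - 0.072) = 42.052 m^2


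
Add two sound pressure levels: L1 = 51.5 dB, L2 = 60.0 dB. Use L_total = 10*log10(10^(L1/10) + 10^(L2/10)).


10^(51.5/10) = 141254
10^(60.0/10) = 1e+06
Sum = 141254 + 1e+06 = 1.14125e+06
L_total = 10*log10(1.14125e+06) = 60.574 dB


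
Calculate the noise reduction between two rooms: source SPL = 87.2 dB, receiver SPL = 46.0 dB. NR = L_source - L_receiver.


NR = L_source - L_receiver (difference between source and receiving room levels)
NR = 87.2 - 46.0 = 41.2 dB


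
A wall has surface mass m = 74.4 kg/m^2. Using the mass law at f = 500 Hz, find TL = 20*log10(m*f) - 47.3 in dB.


m * f = 74.4 * 500 = 37200
20*log10(37200) = 91.4109 dB
TL = 91.4109 - 47.3 = 44.111 dB


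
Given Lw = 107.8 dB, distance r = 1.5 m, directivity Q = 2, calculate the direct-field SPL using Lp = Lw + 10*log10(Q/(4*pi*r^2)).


4*pi*r^2 = 4*pi*1.5^2 = 28.2743 m^2
Q / (4*pi*r^2) = 2 / 28.2743 = 0.0707356
Lp = 107.8 + 10*log10(0.0707356) = 96.296 dB


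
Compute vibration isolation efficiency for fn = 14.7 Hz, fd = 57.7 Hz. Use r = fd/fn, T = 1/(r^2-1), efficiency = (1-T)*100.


r = 57.7 / 14.7 = 3.92517
r^2 - 1 = 3.92517^2 - 1 = 14.407
T = 1/14.407 = 0.0694107
Efficiency = (1 - 0.0694107)*100 = 93.059 %


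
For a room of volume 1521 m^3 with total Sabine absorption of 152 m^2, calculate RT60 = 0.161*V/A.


RT60 = 0.161 * 1521 / 152 = 1.6111 s


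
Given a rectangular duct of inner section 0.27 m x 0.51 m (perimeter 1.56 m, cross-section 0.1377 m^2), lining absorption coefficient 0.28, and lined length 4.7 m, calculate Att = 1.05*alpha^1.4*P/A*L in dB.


alpha^1.4 = 0.28^1.4 = 0.168276
Attenuation rate = 1.05 * alpha^1.4 * P / A
= 1.05 * 0.168276 * 1.56 / 0.1377 = 2.00171 dB/m
Total Att = 2.00171 * 4.7 = 9.408 dB


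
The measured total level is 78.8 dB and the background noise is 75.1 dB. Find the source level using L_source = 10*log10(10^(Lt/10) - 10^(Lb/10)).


10^(78.8/10) = 7.58578e+07
10^(75.1/10) = 3.23594e+07
Difference = 7.58578e+07 - 3.23594e+07 = 4.34984e+07
L_source = 10*log10(4.34984e+07) = 76.385 dB


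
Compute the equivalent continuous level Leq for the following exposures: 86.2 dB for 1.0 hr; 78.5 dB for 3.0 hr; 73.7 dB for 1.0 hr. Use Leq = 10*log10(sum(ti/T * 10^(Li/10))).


T_total = 1.0 + 3.0 + 1.0 = 5.0 hr
(1.0/5.0) * 10^(86.2/10) = 8.33739e+07
(3.0/5.0) * 10^(78.5/10) = 4.24767e+07
(1.0/5.0) * 10^(73.7/10) = 4.68846e+06
Sum = 8.33739e+07 + 4.24767e+07 + 4.68846e+06 = 1.30539e+08
Leq = 10*log10(1.30539e+08) = 81.157 dB


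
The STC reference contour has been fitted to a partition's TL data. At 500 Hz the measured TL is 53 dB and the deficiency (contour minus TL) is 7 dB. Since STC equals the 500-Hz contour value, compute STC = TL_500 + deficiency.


By ASTM E413, STC = value of the fitted reference contour at 500 Hz.
Contour value at 500 Hz = TL_500 + deficiency = 53 + 7 = 60
STC = 60


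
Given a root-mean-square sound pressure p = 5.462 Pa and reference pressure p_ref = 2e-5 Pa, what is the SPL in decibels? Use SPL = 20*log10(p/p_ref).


p / p_ref = 5.462 / 2e-5 = 273100
SPL = 20 * log10(273100) = 108.73 dB


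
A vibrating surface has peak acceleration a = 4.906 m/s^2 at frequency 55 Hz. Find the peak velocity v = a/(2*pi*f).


omega = 2*pi*f = 2*pi*55 = 345.575 rad/s
v = a / omega = 4.906 / 345.575 = 0.014197 m/s


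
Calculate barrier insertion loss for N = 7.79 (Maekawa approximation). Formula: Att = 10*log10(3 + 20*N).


3 + 20*N = 3 + 20*7.79 = 158.8
Att = 10*log10(158.8) = 22.009 dB


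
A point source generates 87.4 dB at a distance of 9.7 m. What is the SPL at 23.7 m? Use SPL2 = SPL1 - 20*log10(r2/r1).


r2/r1 = 23.7/9.7 = 2.4433
Correction = 20*log10(2.4433) = 7.75954 dB
SPL2 = 87.4 - 7.75954 = 79.64 dB


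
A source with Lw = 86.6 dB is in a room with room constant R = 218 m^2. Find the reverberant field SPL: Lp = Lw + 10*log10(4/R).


4/R = 4/218 = 0.0183486
Lp = 86.6 + 10*log10(0.0183486) = 69.236 dB


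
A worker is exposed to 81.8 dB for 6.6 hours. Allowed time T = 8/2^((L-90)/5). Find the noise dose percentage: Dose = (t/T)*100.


T_allowed = 8 / 2^((81.8 - 90)/5) = 24.9333 hr
Dose = 6.6 / 24.9333 * 100 = 26.471 %


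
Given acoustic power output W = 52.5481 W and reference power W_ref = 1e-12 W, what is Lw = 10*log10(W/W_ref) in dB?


W / W_ref = 52.5481 / 1e-12 = 5.25481e+13
Lw = 10 * log10(5.25481e+13) = 137.21 dB


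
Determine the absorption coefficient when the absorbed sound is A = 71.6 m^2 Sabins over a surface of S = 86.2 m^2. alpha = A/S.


Absorption coefficient = absorbed power / incident power
alpha = A / S = 71.6 / 86.2 = 0.83063


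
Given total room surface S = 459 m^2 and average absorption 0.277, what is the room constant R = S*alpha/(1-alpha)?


R = 459 * 0.277 / (1 - 0.277) = 175.85 m^2


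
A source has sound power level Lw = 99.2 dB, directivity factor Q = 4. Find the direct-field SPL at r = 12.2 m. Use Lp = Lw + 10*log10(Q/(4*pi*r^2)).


4*pi*r^2 = 4*pi*12.2^2 = 1870.38 m^2
Q / (4*pi*r^2) = 4 / 1870.38 = 0.0021386
Lp = 99.2 + 10*log10(0.0021386) = 72.501 dB


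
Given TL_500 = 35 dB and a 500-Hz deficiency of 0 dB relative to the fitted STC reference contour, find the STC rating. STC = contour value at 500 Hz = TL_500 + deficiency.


By ASTM E413, STC = value of the fitted reference contour at 500 Hz.
Contour value at 500 Hz = TL_500 + deficiency = 35 + 0 = 35
STC = 35


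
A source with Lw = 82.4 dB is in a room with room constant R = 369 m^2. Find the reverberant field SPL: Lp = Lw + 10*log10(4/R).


4/R = 4/369 = 0.0108401
Lp = 82.4 + 10*log10(0.0108401) = 62.75 dB


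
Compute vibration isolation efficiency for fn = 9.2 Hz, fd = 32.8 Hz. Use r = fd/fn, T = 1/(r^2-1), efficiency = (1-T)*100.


r = 32.8 / 9.2 = 3.56522
r^2 - 1 = 3.56522^2 - 1 = 11.7108
T = 1/11.7108 = 0.0853913
Efficiency = (1 - 0.0853913)*100 = 91.461 %


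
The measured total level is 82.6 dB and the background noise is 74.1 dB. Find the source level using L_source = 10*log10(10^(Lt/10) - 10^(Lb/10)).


10^(82.6/10) = 1.8197e+08
10^(74.1/10) = 2.5704e+07
Difference = 1.8197e+08 - 2.5704e+07 = 1.56266e+08
L_source = 10*log10(1.56266e+08) = 81.939 dB


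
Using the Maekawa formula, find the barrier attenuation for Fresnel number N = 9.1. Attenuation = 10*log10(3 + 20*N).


3 + 20*N = 3 + 20*9.1 = 185
Att = 10*log10(185) = 22.672 dB


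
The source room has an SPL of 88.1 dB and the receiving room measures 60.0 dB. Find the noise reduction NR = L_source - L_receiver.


NR = L_source - L_receiver (difference between source and receiving room levels)
NR = 88.1 - 60.0 = 28.1 dB


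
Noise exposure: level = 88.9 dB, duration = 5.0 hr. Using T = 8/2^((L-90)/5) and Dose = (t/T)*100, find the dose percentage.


T_allowed = 8 / 2^((88.9 - 90)/5) = 9.31787 hr
Dose = 5.0 / 9.31787 * 100 = 53.66 %


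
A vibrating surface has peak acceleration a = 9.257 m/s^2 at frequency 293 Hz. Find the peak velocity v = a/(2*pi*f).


omega = 2*pi*f = 2*pi*293 = 1840.97 rad/s
v = a / omega = 9.257 / 1840.97 = 0.0050283 m/s


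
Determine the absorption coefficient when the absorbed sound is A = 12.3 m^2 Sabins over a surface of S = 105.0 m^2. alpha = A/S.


Absorption coefficient = absorbed power / incident power
alpha = A / S = 12.3 / 105.0 = 0.11714


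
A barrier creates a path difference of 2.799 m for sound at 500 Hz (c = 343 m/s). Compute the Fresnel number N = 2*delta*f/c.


N = 2*delta*f/c = 2*delta/lambda, where lambda = c/f
lambda = 343 / 500 = 0.686 m
N = 2 * 2.799 / 0.686 = 8.1603


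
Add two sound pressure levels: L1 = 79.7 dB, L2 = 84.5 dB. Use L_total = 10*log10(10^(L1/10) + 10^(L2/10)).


10^(79.7/10) = 9.33254e+07
10^(84.5/10) = 2.81838e+08
Sum = 9.33254e+07 + 2.81838e+08 = 3.75163e+08
L_total = 10*log10(3.75163e+08) = 85.742 dB


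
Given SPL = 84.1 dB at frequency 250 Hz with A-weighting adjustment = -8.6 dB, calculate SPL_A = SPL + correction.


A-weighting table: 250 Hz -> -8.6 dB correction
SPL_A = SPL + correction = 84.1 + (-8.6) = 75.5 dBA


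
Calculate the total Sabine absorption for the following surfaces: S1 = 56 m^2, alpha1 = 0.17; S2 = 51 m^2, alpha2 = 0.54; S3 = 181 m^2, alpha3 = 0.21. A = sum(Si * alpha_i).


56 * 0.17 = 9.52
51 * 0.54 = 27.54
181 * 0.21 = 38.01
A_total = 9.52 + 27.54 + 38.01 = 75.07 m^2


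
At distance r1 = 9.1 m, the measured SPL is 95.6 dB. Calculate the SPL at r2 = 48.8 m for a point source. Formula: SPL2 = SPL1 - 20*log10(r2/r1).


r2/r1 = 48.8/9.1 = 5.36264
Correction = 20*log10(5.36264) = 14.5876 dB
SPL2 = 95.6 - 14.5876 = 81.012 dB


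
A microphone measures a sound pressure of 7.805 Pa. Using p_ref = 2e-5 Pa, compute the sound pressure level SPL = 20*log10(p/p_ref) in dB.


p / p_ref = 7.805 / 2e-5 = 390250
SPL = 20 * log10(390250) = 111.83 dB


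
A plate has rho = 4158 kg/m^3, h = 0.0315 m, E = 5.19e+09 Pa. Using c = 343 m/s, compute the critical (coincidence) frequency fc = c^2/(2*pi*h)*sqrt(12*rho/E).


12*rho/E = 12*4158/5.19e+09 = 9.61387e-06
sqrt(12*rho/E) = sqrt(9.61387e-06) = 0.00310062
c^2/(2*pi*h) = 343^2/(2*pi*0.0315) = 594426
fc = 594426 * 0.00310062 = 1843.1 Hz


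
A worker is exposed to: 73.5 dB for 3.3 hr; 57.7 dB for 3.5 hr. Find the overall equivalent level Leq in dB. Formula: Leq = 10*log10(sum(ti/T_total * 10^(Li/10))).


T_total = 3.3 + 3.5 = 6.8 hr
(3.3/6.8) * 10^(73.5/10) = 1.08644e+07
(3.5/6.8) * 10^(57.7/10) = 303081
Sum = 1.08644e+07 + 303081 = 1.11675e+07
Leq = 10*log10(1.11675e+07) = 70.48 dB


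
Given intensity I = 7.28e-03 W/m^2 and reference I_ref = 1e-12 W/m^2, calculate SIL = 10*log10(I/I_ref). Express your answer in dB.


I / I_ref = 7.28e-03 / 1e-12 = 7.28e+09
SIL = 10 * log10(7.28e+09) = 98.621 dB


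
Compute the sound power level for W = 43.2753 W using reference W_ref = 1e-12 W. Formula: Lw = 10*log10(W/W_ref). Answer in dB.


W / W_ref = 43.2753 / 1e-12 = 4.32753e+13
Lw = 10 * log10(4.32753e+13) = 136.36 dB


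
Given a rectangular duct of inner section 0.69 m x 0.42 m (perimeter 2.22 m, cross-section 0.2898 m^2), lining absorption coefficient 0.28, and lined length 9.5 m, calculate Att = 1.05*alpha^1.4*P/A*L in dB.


alpha^1.4 = 0.28^1.4 = 0.168276
Attenuation rate = 1.05 * alpha^1.4 * P / A
= 1.05 * 0.168276 * 2.22 / 0.2898 = 1.35352 dB/m
Total Att = 1.35352 * 9.5 = 12.858 dB


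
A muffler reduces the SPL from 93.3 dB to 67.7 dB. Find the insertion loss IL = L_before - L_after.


Insertion loss = SPL without muffler - SPL with muffler
IL = 93.3 - 67.7 = 25.6 dB


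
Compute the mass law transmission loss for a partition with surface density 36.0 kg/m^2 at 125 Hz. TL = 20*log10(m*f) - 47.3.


m * f = 36.0 * 125 = 4500
20*log10(4500) = 73.0643 dB
TL = 73.0643 - 47.3 = 25.764 dB


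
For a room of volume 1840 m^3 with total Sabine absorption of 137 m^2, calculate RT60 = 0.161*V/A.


RT60 = 0.161 * 1840 / 137 = 2.1623 s


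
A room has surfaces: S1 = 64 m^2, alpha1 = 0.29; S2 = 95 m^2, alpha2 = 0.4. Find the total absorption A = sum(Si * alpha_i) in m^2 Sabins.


64 * 0.29 = 18.56
95 * 0.4 = 38
A_total = 18.56 + 38 = 56.56 m^2


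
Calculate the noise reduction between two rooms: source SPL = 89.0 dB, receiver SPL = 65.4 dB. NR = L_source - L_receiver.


NR = L_source - L_receiver (difference between source and receiving room levels)
NR = 89.0 - 65.4 = 23.6 dB


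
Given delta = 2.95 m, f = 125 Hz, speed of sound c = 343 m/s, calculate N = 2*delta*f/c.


N = 2*delta*f/c = 2*delta/lambda, where lambda = c/f
lambda = 343 / 125 = 2.744 m
N = 2 * 2.95 / 2.744 = 2.1501


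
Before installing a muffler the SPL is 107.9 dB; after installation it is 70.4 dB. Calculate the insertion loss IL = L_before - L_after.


Insertion loss = SPL without muffler - SPL with muffler
IL = 107.9 - 70.4 = 37.5 dB


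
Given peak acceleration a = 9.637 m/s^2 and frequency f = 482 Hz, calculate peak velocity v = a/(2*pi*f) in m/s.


omega = 2*pi*f = 2*pi*482 = 3028.5 rad/s
v = a / omega = 9.637 / 3028.5 = 0.0031821 m/s


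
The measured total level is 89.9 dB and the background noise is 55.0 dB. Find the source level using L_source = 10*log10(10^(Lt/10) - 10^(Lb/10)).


10^(89.9/10) = 9.77237e+08
10^(55.0/10) = 316228
Difference = 9.77237e+08 - 316228 = 9.76921e+08
L_source = 10*log10(9.76921e+08) = 89.899 dB


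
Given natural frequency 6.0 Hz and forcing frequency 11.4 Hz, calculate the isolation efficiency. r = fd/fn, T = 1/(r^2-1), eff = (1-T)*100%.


r = 11.4 / 6.0 = 1.9
r^2 - 1 = 1.9^2 - 1 = 2.61
T = 1/2.61 = 0.383142
Efficiency = (1 - 0.383142)*100 = 61.686 %


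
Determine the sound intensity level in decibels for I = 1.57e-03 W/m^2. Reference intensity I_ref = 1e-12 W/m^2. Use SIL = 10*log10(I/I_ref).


I / I_ref = 1.57e-03 / 1e-12 = 1.57e+09
SIL = 10 * log10(1.57e+09) = 91.959 dB


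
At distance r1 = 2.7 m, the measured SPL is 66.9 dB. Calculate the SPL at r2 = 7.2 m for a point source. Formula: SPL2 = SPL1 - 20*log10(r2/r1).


r2/r1 = 7.2/2.7 = 2.66667
Correction = 20*log10(2.66667) = 8.51939 dB
SPL2 = 66.9 - 8.51939 = 58.381 dB


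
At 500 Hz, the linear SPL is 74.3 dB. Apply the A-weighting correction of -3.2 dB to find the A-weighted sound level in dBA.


A-weighting table: 500 Hz -> -3.2 dB correction
SPL_A = SPL + correction = 74.3 + (-3.2) = 71.1 dBA


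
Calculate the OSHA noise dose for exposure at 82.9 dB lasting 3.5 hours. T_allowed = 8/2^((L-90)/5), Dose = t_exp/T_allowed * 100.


T_allowed = 8 / 2^((82.9 - 90)/5) = 21.4068 hr
Dose = 3.5 / 21.4068 * 100 = 16.35 %


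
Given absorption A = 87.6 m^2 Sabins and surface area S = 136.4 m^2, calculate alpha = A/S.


Absorption coefficient = absorbed power / incident power
alpha = A / S = 87.6 / 136.4 = 0.64223


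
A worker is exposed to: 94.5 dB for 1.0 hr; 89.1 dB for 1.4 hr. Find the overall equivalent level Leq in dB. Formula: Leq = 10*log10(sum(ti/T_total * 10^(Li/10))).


T_total = 1.0 + 1.4 = 2.4 hr
(1.0/2.4) * 10^(94.5/10) = 1.17433e+09
(1.4/2.4) * 10^(89.1/10) = 4.74151e+08
Sum = 1.17433e+09 + 4.74151e+08 = 1.64848e+09
Leq = 10*log10(1.64848e+09) = 92.171 dB


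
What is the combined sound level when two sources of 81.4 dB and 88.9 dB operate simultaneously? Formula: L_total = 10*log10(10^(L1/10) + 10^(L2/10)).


10^(81.4/10) = 1.38038e+08
10^(88.9/10) = 7.76247e+08
Sum = 1.38038e+08 + 7.76247e+08 = 9.14285e+08
L_total = 10*log10(9.14285e+08) = 89.611 dB


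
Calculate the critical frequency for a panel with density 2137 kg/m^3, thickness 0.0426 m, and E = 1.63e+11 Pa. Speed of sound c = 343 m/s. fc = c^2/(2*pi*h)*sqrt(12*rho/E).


12*rho/E = 12*2137/1.63e+11 = 1.57325e-07
sqrt(12*rho/E) = sqrt(1.57325e-07) = 0.000396642
c^2/(2*pi*h) = 343^2/(2*pi*0.0426) = 439540
fc = 439540 * 0.000396642 = 174.34 Hz


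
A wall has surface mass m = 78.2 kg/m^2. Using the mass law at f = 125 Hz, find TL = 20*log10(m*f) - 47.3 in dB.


m * f = 78.2 * 125 = 9775
20*log10(9775) = 79.8023 dB
TL = 79.8023 - 47.3 = 32.502 dB


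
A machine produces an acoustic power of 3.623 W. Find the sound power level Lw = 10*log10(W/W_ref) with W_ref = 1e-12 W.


W / W_ref = 3.623 / 1e-12 = 3.623e+12
Lw = 10 * log10(3.623e+12) = 125.59 dB


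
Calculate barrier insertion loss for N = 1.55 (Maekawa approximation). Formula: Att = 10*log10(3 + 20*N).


3 + 20*N = 3 + 20*1.55 = 34
Att = 10*log10(34) = 15.315 dB


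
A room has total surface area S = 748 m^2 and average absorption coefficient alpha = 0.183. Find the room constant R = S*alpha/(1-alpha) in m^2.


R = 748 * 0.183 / (1 - 0.183) = 167.54 m^2


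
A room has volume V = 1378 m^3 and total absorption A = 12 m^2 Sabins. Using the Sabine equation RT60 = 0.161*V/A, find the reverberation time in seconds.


RT60 = 0.161 * 1378 / 12 = 18.488 s


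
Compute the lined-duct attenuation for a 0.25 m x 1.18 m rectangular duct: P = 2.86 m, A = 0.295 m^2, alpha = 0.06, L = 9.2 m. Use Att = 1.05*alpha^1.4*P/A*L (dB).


alpha^1.4 = 0.06^1.4 = 0.0194721
Attenuation rate = 1.05 * alpha^1.4 * P / A
= 1.05 * 0.0194721 * 2.86 / 0.295 = 0.198219 dB/m
Total Att = 0.198219 * 9.2 = 1.8236 dB


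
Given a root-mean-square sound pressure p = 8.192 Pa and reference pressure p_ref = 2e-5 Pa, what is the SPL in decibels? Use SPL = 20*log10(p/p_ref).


p / p_ref = 8.192 / 2e-5 = 409600
SPL = 20 * log10(409600) = 112.25 dB


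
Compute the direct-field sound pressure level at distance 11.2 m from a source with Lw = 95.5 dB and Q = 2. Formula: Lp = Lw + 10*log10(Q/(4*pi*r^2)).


4*pi*r^2 = 4*pi*11.2^2 = 1576.33 m^2
Q / (4*pi*r^2) = 2 / 1576.33 = 0.00126877
Lp = 95.5 + 10*log10(0.00126877) = 66.534 dB


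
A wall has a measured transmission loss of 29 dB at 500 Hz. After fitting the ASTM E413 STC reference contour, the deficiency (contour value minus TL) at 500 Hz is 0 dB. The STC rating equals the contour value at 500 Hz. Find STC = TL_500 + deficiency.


By ASTM E413, STC = value of the fitted reference contour at 500 Hz.
Contour value at 500 Hz = TL_500 + deficiency = 29 + 0 = 29
STC = 29


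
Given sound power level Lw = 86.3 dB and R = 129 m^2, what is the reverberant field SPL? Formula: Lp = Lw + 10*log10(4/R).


4/R = 4/129 = 0.0310078
Lp = 86.3 + 10*log10(0.0310078) = 71.215 dB


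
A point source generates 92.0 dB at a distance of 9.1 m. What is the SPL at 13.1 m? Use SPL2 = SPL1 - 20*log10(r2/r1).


r2/r1 = 13.1/9.1 = 1.43956
Correction = 20*log10(1.43956) = 3.1646 dB
SPL2 = 92.0 - 3.1646 = 88.835 dB


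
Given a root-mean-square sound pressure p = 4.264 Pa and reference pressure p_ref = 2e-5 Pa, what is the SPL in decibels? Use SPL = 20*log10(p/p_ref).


p / p_ref = 4.264 / 2e-5 = 213200
SPL = 20 * log10(213200) = 106.58 dB


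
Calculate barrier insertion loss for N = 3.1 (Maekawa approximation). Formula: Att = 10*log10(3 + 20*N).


3 + 20*N = 3 + 20*3.1 = 65
Att = 10*log10(65) = 18.129 dB


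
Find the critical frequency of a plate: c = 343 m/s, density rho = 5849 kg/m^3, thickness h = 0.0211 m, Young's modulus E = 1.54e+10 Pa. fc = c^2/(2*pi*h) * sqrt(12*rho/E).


12*rho/E = 12*5849/1.54e+10 = 4.55766e-06
sqrt(12*rho/E) = sqrt(4.55766e-06) = 0.00213487
c^2/(2*pi*h) = 343^2/(2*pi*0.0211) = 887413
fc = 887413 * 0.00213487 = 1894.5 Hz


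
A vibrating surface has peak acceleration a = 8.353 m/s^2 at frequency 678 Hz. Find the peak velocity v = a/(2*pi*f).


omega = 2*pi*f = 2*pi*678 = 4260 rad/s
v = a / omega = 8.353 / 4260 = 0.0019608 m/s


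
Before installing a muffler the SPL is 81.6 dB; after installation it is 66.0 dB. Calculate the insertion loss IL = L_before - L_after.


Insertion loss = SPL without muffler - SPL with muffler
IL = 81.6 - 66.0 = 15.6 dB


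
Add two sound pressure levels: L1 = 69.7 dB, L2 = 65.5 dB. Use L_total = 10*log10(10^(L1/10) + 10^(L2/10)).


10^(69.7/10) = 9.33254e+06
10^(65.5/10) = 3.54813e+06
Sum = 9.33254e+06 + 3.54813e+06 = 1.28807e+07
L_total = 10*log10(1.28807e+07) = 71.099 dB
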